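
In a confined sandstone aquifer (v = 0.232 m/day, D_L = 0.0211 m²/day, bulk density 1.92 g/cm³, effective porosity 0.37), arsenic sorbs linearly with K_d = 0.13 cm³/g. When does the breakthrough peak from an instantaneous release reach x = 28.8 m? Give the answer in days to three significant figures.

207 days

Retardation factor R = 1 + ρ_b·K_d/n = 1 + 1.92 × 0.13/0.37 = 1.675.
Sorption retards both mechanisms: v_R = v/R = 0.1385 m/day, D_R = D/R = 0.01260 m²/day.
Peak time from v_R²t² + 2D_R t − x² = 0: t = (√(D_R² + v_R²x²) − D_R)/v_R².
√(D_R² + v_R²x²) = √(0.01260² + 0.1385² × 28.8²) = 3.989; v_R² = 0.01918.
t = (3.989 − 0.01260)/0.01918 = 207 days.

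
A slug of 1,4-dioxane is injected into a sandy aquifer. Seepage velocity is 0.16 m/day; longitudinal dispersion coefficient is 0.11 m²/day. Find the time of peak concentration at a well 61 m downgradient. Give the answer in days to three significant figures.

377 days

For the 1D instantaneous-source solution, setting ∂C/∂t = 0 at fixed x gives v²t² + 2Dt − x² = 0, so t = (√(D² + v²x²) − D)/v².
√(D² + v²x²) = √(0.11² + 0.16² × 61²) = 9.761; v² = 0.0256.
t = (9.761 − 0.11)/0.0256 = 377 days (vs. the pure-advection estimate x/v = 381 d).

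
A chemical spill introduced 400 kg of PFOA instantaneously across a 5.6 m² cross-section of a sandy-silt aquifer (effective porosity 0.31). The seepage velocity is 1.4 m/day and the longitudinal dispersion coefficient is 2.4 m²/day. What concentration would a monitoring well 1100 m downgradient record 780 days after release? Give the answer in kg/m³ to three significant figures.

1.49 kg/m³

For an instantaneous plane source, C(x,t) = M/(n_e·A·√(4πDt)) · exp(−(x−vt)²/(4Dt)), with n_e·A the pore (flow) area.
Plume center vt = 1.4 × 780 = 1092 m, so the well at 1100 m is 8 m downgradient of the peak.
√(4πDt) = 153.4 m, giving peak height M/(n_e·A·√(4πDt)) = 400/(0.31 × 5.6 × 153.4) = 1.502 kg/m³.
(x−vt)²/(4Dt) = (8)²/(4 × 2.4 × 780) = 0.008547; exp(−0.008547) = 0.9915.
C = 1.502 × 0.9915 = 1.49 kg/m³.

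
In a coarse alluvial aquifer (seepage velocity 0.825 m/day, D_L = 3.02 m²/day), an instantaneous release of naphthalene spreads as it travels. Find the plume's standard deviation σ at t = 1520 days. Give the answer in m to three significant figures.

Dispersive spreading gives a Gaussian with σ² = 2Dt; advection only shifts the center.
σ = √(2 × 3.02 × 1520) = 95.8 m.

95.8 m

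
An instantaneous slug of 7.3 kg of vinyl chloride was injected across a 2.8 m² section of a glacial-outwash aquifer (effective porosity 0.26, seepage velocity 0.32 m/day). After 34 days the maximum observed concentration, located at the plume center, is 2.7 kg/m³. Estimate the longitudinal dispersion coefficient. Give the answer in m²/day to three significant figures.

At the plume center C_max = M/(n_e·A·√(4πDt)), so D = M²/(4πt·(n_e·A·C_max)²).
n_e·A·C_max = 0.26 × 2.8 × 2.7 = 1.966 kg/m.
D = 7.3²/(4π × 34 × 1.966²) = 0.0323 m²/day.

0.0323 m²/day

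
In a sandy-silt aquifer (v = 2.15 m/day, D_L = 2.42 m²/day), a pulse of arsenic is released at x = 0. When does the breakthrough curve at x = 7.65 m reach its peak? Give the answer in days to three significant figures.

For the 1D instantaneous-source solution, setting ∂C/∂t = 0 at fixed x gives v²t² + 2Dt − x² = 0, so t = (√(D² + v²x²) − D)/v².
√(D² + v²x²) = √(2.42² + 2.15² × 7.65²) = 16.62; v² = 4.6225.
t = (16.62 − 2.42)/4.6225 = 3.07 days (vs. the pure-advection estimate x/v = 3.56 d).

3.07 days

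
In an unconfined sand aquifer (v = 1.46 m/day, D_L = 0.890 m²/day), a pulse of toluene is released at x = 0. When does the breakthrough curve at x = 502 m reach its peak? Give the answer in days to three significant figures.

For the 1D instantaneous-source solution, setting ∂C/∂t = 0 at fixed x gives v²t² + 2Dt − x² = 0, so t = (√(D² + v²x²) − D)/v².
√(D² + v²x²) = √(0.890² + 1.46² × 502²) = 732.9; v² = 2.1316.
t = (732.9 − 0.890)/2.1316 = 343 days (vs. the pure-advection estimate x/v = 344 d).

343 days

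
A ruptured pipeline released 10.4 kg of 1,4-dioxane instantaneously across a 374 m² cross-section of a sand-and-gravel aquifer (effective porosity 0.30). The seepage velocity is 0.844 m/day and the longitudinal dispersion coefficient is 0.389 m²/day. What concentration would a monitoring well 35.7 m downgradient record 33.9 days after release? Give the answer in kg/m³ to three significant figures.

0.00278 kg/m³

For an instantaneous plane source, C(x,t) = M/(n_e·A·√(4πDt)) · exp(−(x−vt)²/(4Dt)), with n_e·A the pore (flow) area.
Plume center vt = 0.844 × 33.9 = 28.6116 m, so the well at 35.7 m is 7.0884 m downgradient of the peak.
√(4πDt) = 12.87 m, giving peak height M/(n_e·A·√(4πDt)) = 10.4/(0.30 × 374 × 12.87) = 0.007202 kg/m³.
(x−vt)²/(4Dt) = (7.0884)²/(4 × 0.389 × 33.9) = 0.9525; exp(−0.9525) = 0.3858.
C = 0.007202 × 0.3858 = 0.00278 kg/m³.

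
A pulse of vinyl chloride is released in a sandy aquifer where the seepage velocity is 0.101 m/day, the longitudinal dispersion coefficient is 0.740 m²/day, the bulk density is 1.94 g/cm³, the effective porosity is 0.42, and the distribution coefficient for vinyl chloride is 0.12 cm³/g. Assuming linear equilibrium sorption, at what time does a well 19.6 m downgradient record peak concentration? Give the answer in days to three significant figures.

Retardation factor R = 1 + ρ_b·K_d/n = 1 + 1.94 × 0.12/0.42 = 1.554.
Sorption retards both mechanisms: v_R = v/R = 0.06499 m/day, D_R = D/R = 0.4762 m²/day.
Peak time from v_R²t² + 2D_R t − x² = 0: t = (√(D_R² + v_R²x²) − D_R)/v_R².
√(D_R² + v_R²x²) = √(0.4762² + 0.06499² × 19.6²) = 1.360; v_R² = 0.004224.
t = (1.360 − 0.4762)/0.004224 = 209 days.

209 days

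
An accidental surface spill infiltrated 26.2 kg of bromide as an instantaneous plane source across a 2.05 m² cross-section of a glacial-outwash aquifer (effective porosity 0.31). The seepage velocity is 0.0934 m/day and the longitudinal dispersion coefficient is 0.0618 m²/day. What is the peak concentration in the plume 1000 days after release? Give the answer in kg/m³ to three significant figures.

The peak of an instantaneous 1D plume sits at x = vt; there the Gaussian factor is 1 and C_max = M/(n_e·A·√(4πDt)), where n_e·A is the pore area the mass is dissolved in.
√(4πDt) = √(4π × 0.0618 × 1000) = 27.87 m, so C_max = 26.2/(0.31 × 2.05 × 27.87) = 1.48 kg/m³.

1.48 kg/m³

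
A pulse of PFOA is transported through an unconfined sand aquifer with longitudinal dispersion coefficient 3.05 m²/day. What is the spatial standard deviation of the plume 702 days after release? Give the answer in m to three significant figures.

Dispersive spreading gives a Gaussian with σ² = 2Dt; advection only shifts the center.
σ = √(2 × 3.05 × 702) = 65.4 m.

65.4 m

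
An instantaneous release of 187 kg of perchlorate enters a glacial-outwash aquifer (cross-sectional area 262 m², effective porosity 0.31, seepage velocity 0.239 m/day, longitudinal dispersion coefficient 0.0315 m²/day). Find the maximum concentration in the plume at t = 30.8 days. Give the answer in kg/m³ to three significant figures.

The peak of an instantaneous 1D plume sits at x = vt; there the Gaussian factor is 1 and C_max = M/(n_e·A·√(4πDt)), where n_e·A is the pore area the mass is dissolved in.
√(4πDt) = √(4π × 0.0315 × 30.8) = 3.492 m, so C_max = 187/(0.31 × 262 × 3.492) = 0.659 kg/m³.

0.659 kg/m³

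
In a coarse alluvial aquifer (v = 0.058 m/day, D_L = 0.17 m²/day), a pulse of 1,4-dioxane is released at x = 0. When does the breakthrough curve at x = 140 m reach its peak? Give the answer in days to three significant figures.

For the 1D instantaneous-source solution, setting ∂C/∂t = 0 at fixed x gives v²t² + 2Dt − x² = 0, so t = (√(D² + v²x²) − D)/v².
√(D² + v²x²) = √(0.17² + 0.058² × 140²) = 8.122; v² = 0.003364.
t = (8.122 − 0.17)/0.003364 = 2360 days (vs. the pure-advection estimate x/v = 2410 d).

2360 days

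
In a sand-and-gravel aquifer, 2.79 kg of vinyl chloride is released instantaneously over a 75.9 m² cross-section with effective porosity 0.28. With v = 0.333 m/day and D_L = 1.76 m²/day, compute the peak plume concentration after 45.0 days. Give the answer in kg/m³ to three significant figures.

0.00416 kg/m³

The peak of an instantaneous 1D plume sits at x = vt; there the Gaussian factor is 1 and C_max = M/(n_e·A·√(4πDt)), where n_e·A is the pore area the mass is dissolved in.
√(4πDt) = √(4π × 1.76 × 45.0) = 31.55 m, so C_max = 2.79/(0.28 × 75.9 × 31.55) = 0.00416 kg/m³.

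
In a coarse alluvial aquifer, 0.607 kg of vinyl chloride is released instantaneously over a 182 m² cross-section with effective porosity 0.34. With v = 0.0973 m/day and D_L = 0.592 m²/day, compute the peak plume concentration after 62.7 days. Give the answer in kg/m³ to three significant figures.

The peak of an instantaneous 1D plume sits at x = vt; there the Gaussian factor is 1 and C_max = M/(n_e·A·√(4πDt)), where n_e·A is the pore area the mass is dissolved in.
√(4πDt) = √(4π × 0.592 × 62.7) = 21.60 m, so C_max = 0.607/(0.34 × 182 × 21.60) = 0.000454 kg/m³.

0.000454 kg/m³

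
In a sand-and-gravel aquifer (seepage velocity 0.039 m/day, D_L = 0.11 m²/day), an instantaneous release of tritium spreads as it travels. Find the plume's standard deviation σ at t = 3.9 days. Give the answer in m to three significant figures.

0.926 m

Dispersive spreading gives a Gaussian with σ² = 2Dt; advection only shifts the center.
σ = √(2 × 0.11 × 3.9) = 0.926 m.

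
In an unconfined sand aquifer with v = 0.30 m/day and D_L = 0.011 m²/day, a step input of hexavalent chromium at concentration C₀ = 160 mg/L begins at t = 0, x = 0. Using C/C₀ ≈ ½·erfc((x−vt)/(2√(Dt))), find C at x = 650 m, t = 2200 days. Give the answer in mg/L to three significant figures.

148 mg/L

For a continuous step input, C/C₀ ≈ ½·erfc((x−vt)/(2√(Dt))).
vt = 0.30 × 2200 = 660 m and 2√(Dt) = 2√(0.011 × 2200) = 9.839 m.
Argument (x−vt)/(2√(Dt)) = (650 − 660)/9.839 = -1.016; ½·erfc(-1.016) = 0.9246.
C = 160 × 0.9246 = 148 mg/L.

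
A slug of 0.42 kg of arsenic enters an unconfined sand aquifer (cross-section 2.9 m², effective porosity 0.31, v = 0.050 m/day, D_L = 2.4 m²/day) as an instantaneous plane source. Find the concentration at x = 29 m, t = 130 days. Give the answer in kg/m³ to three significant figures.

For an instantaneous plane source, C(x,t) = M/(n_e·A·√(4πDt)) · exp(−(x−vt)²/(4Dt)), with n_e·A the pore (flow) area.
Plume center vt = 0.050 × 130 = 6.5 m, so the well at 29 m is 22.5 m downgradient of the peak.
√(4πDt) = 62.62 m, giving peak height M/(n_e·A·√(4πDt)) = 0.42/(0.31 × 2.9 × 62.62) = 0.007461 kg/m³.
(x−vt)²/(4Dt) = (22.5)²/(4 × 2.4 × 130) = 0.4056; exp(−0.4056) = 0.6666.
C = 0.007461 × 0.6666 = 0.00497 kg/m³.

0.00497 kg/m³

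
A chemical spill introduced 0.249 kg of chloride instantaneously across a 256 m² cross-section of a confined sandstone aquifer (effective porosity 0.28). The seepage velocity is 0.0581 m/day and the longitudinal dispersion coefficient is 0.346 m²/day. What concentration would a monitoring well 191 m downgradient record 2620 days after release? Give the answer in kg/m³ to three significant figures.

2.15e-05 kg/m³

For an instantaneous plane source, C(x,t) = M/(n_e·A·√(4πDt)) · exp(−(x−vt)²/(4Dt)), with n_e·A the pore (flow) area.
Plume center vt = 0.0581 × 2620 = 152.222 m, so the well at 191 m is 38.778 m downgradient of the peak.
√(4πDt) = 106.7 m, giving peak height M/(n_e·A·√(4πDt)) = 0.249/(0.28 × 256 × 106.7) = 3.256e-05 kg/m³.
(x−vt)²/(4Dt) = (38.778)²/(4 × 0.346 × 2620) = 0.4147; exp(−0.4147) = 0.6605.
C = 3.256e-05 × 0.6605 = 2.15e-05 kg/m³.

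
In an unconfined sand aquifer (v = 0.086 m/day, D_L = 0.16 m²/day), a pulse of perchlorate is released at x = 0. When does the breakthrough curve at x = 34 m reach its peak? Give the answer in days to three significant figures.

For the 1D instantaneous-source solution, setting ∂C/∂t = 0 at fixed x gives v²t² + 2Dt − x² = 0, so t = (√(D² + v²x²) − D)/v².
√(D² + v²x²) = √(0.16² + 0.086² × 34²) = 2.928; v² = 0.007396.
t = (2.928 − 0.16)/0.007396 = 374 days (vs. the pure-advection estimate x/v = 395 d).

374 days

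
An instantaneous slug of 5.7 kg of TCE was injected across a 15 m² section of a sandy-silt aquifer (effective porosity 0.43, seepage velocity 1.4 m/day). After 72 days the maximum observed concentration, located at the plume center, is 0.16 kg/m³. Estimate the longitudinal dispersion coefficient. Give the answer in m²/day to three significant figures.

At the plume center C_max = M/(n_e·A·√(4πDt)), so D = M²/(4πt·(n_e·A·C_max)²).
n_e·A·C_max = 0.43 × 15 × 0.16 = 1.032 kg/m.
D = 5.7²/(4π × 72 × 1.032²) = 0.0337 m²/day.

0.0337 m²/day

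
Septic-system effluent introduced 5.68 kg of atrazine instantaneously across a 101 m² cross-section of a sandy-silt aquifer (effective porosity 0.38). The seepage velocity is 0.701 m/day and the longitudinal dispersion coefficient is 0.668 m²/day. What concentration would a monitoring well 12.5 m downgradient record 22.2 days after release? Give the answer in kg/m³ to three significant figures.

0.00926 kg/m³

For an instantaneous plane source, C(x,t) = M/(n_e·A·√(4πDt)) · exp(−(x−vt)²/(4Dt)), with n_e·A the pore (flow) area.
Plume center vt = 0.701 × 22.2 = 15.5622 m, so the well at 12.5 m is 3.0622 m upgradient of the peak.
√(4πDt) = 13.65 m, giving peak height M/(n_e·A·√(4πDt)) = 5.68/(0.38 × 101 × 13.65) = 0.01084 kg/m³.
(x−vt)²/(4Dt) = (-3.0622)²/(4 × 0.668 × 22.2) = 0.1581; exp(−0.1581) = 0.8538.
C = 0.01084 × 0.8538 = 0.00926 kg/m³.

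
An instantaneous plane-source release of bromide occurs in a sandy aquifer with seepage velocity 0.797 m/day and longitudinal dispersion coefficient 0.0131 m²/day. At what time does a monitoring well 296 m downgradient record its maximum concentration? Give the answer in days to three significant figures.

371 days

For the 1D instantaneous-source solution, setting ∂C/∂t = 0 at fixed x gives v²t² + 2Dt − x² = 0, so t = (√(D² + v²x²) − D)/v².
√(D² + v²x²) = √(0.0131² + 0.797² × 296²) = 235.9; v² = 0.635209.
t = (235.9 − 0.0131)/0.635209 = 371 days (vs. the pure-advection estimate x/v = 371 d).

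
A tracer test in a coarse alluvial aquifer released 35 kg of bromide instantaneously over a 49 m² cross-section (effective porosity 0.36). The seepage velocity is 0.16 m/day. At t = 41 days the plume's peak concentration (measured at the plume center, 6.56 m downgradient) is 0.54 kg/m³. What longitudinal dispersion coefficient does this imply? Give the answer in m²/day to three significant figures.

0.0262 m²/day

At the plume center C_max = M/(n_e·A·√(4πDt)), so D = M²/(4πt·(n_e·A·C_max)²).
n_e·A·C_max = 0.36 × 49 × 0.54 = 9.526 kg/m.
D = 35²/(4π × 41 × 9.526²) = 0.0262 m²/day.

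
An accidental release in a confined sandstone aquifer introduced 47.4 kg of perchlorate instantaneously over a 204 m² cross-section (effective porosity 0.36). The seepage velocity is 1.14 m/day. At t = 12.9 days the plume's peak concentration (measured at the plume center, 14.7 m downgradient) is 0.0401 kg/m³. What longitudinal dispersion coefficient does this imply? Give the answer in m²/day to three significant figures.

1.60 m²/day

At the plume center C_max = M/(n_e·A·√(4πDt)), so D = M²/(4πt·(n_e·A·C_max)²).
n_e·A·C_max = 0.36 × 204 × 0.0401 = 2.945 kg/m.
D = 47.4²/(4π × 12.9 × 2.945²) = 1.60 m²/day.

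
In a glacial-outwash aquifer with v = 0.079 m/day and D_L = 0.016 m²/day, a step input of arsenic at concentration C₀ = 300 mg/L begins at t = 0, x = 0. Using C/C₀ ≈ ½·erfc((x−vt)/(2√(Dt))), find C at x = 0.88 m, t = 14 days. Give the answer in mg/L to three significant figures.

For a continuous step input, C/C₀ ≈ ½·erfc((x−vt)/(2√(Dt))).
vt = 0.079 × 14 = 1.106 m and 2√(Dt) = 2√(0.016 × 14) = 0.9466 m.
Argument (x−vt)/(2√(Dt)) = (0.88 − 1.106)/0.9466 = -0.2387; ½·erfc(-0.2387) = 0.6322.
C = 300 × 0.6322 = 190 mg/L.

190 mg/L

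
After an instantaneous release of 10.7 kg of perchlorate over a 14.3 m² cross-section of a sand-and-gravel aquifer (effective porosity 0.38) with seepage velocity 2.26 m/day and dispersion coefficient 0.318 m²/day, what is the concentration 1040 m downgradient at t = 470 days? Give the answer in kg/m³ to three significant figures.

For an instantaneous plane source, C(x,t) = M/(n_e·A·√(4πDt)) · exp(−(x−vt)²/(4Dt)), with n_e·A the pore (flow) area.
Plume center vt = 2.26 × 470 = 1062.2 m, so the well at 1040 m is 22.2 m upgradient of the peak.
√(4πDt) = 43.34 m, giving peak height M/(n_e·A·√(4πDt)) = 10.7/(0.38 × 14.3 × 43.34) = 0.04543 kg/m³.
(x−vt)²/(4Dt) = (-22.2)²/(4 × 0.318 × 470) = 0.8244; exp(−0.8244) = 0.4385.
C = 0.04543 × 0.4385 = 0.0199 kg/m³.

0.0199 kg/m³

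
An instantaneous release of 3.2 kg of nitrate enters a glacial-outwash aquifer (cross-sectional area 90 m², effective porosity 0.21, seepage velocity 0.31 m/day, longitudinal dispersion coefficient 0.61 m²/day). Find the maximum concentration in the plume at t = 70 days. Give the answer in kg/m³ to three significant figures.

0.00731 kg/m³

The peak of an instantaneous 1D plume sits at x = vt; there the Gaussian factor is 1 and C_max = M/(n_e·A·√(4πDt)), where n_e·A is the pore area the mass is dissolved in.
√(4πDt) = √(4π × 0.61 × 70) = 23.16 m, so C_max = 3.2/(0.21 × 90 × 23.16) = 0.00731 kg/m³.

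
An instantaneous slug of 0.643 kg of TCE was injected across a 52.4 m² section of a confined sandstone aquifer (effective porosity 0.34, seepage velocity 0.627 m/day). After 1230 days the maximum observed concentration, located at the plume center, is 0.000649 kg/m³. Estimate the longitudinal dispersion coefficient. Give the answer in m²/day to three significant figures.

0.200 m²/day

At the plume center C_max = M/(n_e·A·√(4πDt)), so D = M²/(4πt·(n_e·A·C_max)²).
n_e·A·C_max = 0.34 × 52.4 × 0.000649 = 0.01156 kg/m.
D = 0.643²/(4π × 1230 × 0.01156²) = 0.200 m²/day.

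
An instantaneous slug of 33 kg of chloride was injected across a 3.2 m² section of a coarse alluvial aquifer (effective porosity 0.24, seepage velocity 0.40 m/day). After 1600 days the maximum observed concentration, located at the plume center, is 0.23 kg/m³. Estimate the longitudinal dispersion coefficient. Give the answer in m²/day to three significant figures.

1.74 m²/day

At the plume center C_max = M/(n_e·A·√(4πDt)), so D = M²/(4πt·(n_e·A·C_max)²).
n_e·A·C_max = 0.24 × 3.2 × 0.23 = 0.1766 kg/m.
D = 33²/(4π × 1600 × 0.1766²) = 1.74 m²/day.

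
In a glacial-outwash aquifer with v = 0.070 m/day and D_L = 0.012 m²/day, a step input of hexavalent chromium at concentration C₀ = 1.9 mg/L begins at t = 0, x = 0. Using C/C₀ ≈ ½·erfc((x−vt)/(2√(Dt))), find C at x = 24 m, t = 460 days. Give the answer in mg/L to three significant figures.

1.89 mg/L

For a continuous step input, C/C₀ ≈ ½·erfc((x−vt)/(2√(Dt))).
vt = 0.070 × 460 = 32.2 m and 2√(Dt) = 2√(0.012 × 460) = 4.699 m.
Argument (x−vt)/(2√(Dt)) = (24 − 32.2)/4.699 = -1.745; ½·erfc(-1.745) = 0.9932.
C = 1.9 × 0.9932 = 1.89 mg/L.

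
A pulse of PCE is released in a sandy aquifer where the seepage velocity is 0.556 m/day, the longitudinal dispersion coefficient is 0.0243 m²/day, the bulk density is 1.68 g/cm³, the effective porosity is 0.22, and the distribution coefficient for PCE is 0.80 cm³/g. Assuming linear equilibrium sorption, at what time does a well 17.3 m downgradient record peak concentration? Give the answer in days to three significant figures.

221 days

Retardation factor R = 1 + ρ_b·K_d/n = 1 + 1.68 × 0.80/0.22 = 7.109.
Sorption retards both mechanisms: v_R = v/R = 0.07821 m/day, D_R = D/R = 0.003418 m²/day.
Peak time from v_R²t² + 2D_R t − x² = 0: t = (√(D_R² + v_R²x²) − D_R)/v_R².
√(D_R² + v_R²x²) = √(0.003418² + 0.07821² × 17.3²) = 1.353; v_R² = 0.006117.
t = (1.353 − 0.003418)/0.006117 = 221 days.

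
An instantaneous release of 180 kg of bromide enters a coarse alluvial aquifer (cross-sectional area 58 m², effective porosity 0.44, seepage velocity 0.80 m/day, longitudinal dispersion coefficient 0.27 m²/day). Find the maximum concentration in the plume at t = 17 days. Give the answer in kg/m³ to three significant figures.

The peak of an instantaneous 1D plume sits at x = vt; there the Gaussian factor is 1 and C_max = M/(n_e·A·√(4πDt)), where n_e·A is the pore area the mass is dissolved in.
√(4πDt) = √(4π × 0.27 × 17) = 7.595 m, so C_max = 180/(0.44 × 58 × 7.595) = 0.929 kg/m³.

0.929 kg/m³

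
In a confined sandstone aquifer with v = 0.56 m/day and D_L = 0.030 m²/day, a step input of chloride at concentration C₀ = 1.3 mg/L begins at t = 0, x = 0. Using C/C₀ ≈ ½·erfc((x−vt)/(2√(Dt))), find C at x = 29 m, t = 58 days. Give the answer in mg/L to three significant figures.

For a continuous step input, C/C₀ ≈ ½·erfc((x−vt)/(2√(Dt))).
vt = 0.56 × 58 = 32.48 m and 2√(Dt) = 2√(0.030 × 58) = 2.638 m.
Argument (x−vt)/(2√(Dt)) = (29 − 32.48)/2.638 = -1.319; ½·erfc(-1.319) = 0.9689.
C = 1.3 × 0.9689 = 1.26 mg/L.

1.26 mg/L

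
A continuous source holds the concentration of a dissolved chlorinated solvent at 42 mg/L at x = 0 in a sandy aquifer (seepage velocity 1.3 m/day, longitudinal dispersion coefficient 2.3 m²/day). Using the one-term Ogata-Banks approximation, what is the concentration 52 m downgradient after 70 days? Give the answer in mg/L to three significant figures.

For a continuous step input, C/C₀ ≈ ½·erfc((x−vt)/(2√(Dt))).
vt = 1.3 × 70 = 91 m and 2√(Dt) = 2√(2.3 × 70) = 25.38 m.
Argument (x−vt)/(2√(Dt)) = (52 − 91)/25.38 = -1.537; ½·erfc(-1.537) = 0.9851.
C = 42 × 0.9851 = 41.4 mg/L.

41.4 mg/L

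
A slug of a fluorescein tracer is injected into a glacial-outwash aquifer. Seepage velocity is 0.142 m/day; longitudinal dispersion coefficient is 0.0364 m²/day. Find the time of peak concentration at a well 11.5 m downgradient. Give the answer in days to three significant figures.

79.2 days

For the 1D instantaneous-source solution, setting ∂C/∂t = 0 at fixed x gives v²t² + 2Dt − x² = 0, so t = (√(D² + v²x²) − D)/v².
√(D² + v²x²) = √(0.0364² + 0.142² × 11.5²) = 1.633; v² = 0.020164.
t = (1.633 − 0.0364)/0.020164 = 79.2 days (vs. the pure-advection estimate x/v = 81.0 d).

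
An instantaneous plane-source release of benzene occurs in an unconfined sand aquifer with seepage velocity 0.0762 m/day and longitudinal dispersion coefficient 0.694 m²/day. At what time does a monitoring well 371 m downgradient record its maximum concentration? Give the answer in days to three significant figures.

For the 1D instantaneous-source solution, setting ∂C/∂t = 0 at fixed x gives v²t² + 2Dt − x² = 0, so t = (√(D² + v²x²) − D)/v².
√(D² + v²x²) = √(0.694² + 0.0762² × 371²) = 28.28; v² = 0.00580644.
t = (28.28 − 0.694)/0.00580644 = 4750 days (vs. the pure-advection estimate x/v = 4870 d).

4750 days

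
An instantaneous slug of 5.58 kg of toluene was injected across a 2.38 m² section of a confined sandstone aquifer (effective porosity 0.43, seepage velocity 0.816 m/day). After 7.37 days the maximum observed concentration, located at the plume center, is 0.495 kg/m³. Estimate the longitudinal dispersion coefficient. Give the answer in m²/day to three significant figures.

1.31 m²/day

At the plume center C_max = M/(n_e·A·√(4πDt)), so D = M²/(4πt·(n_e·A·C_max)²).
n_e·A·C_max = 0.43 × 2.38 × 0.495 = 0.5066 kg/m.
D = 5.58²/(4π × 7.37 × 0.5066²) = 1.31 m²/day.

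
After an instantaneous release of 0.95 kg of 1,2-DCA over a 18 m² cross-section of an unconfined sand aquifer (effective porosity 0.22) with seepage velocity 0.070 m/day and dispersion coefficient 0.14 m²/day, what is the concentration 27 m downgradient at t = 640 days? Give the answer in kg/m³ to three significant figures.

For an instantaneous plane source, C(x,t) = M/(n_e·A·√(4πDt)) · exp(−(x−vt)²/(4Dt)), with n_e·A the pore (flow) area.
Plume center vt = 0.070 × 640 = 44.8 m, so the well at 27 m is 17.8 m upgradient of the peak.
√(4πDt) = 33.56 m, giving peak height M/(n_e·A·√(4πDt)) = 0.95/(0.22 × 18 × 33.56) = 0.007148 kg/m³.
(x−vt)²/(4Dt) = (-17.8)²/(4 × 0.14 × 640) = 0.8840; exp(−0.8840) = 0.4131.
C = 0.007148 × 0.4131 = 0.00295 kg/m³.

0.00295 kg/m³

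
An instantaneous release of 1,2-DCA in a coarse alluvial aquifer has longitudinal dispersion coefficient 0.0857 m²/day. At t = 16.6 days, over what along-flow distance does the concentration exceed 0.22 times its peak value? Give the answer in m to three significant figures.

5.87 m

The plume is Gaussian with σ = √(2Dt) = √(2 × 0.0857 × 16.6) = 1.687 m.
C/C_peak = exp(−Δx²/(2σ²)) = 0.22 ⇒ Δx = σ·√(−2 ln 0.22) = 1.687 × 1.740 = 2.935 m.
Width = 2Δx = 5.87 m.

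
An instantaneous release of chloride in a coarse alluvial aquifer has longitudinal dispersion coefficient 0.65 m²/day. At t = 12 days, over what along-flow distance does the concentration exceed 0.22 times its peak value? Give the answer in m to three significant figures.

13.7 m

The plume is Gaussian with σ = √(2Dt) = √(2 × 0.65 × 12) = 3.950 m.
C/C_peak = exp(−Δx²/(2σ²)) = 0.22 ⇒ Δx = σ·√(−2 ln 0.22) = 3.950 × 1.740 = 6.873 m.
Width = 2Δx = 13.7 m.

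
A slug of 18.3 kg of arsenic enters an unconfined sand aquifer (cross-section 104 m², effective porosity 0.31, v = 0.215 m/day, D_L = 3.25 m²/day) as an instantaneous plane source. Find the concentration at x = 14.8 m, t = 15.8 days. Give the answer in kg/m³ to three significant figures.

For an instantaneous plane source, C(x,t) = M/(n_e·A·√(4πDt)) · exp(−(x−vt)²/(4Dt)), with n_e·A the pore (flow) area.
Plume center vt = 0.215 × 15.8 = 3.397 m, so the well at 14.8 m is 11.403 m downgradient of the peak.
√(4πDt) = 25.40 m, giving peak height M/(n_e·A·√(4πDt)) = 18.3/(0.31 × 104 × 25.40) = 0.02235 kg/m³.
(x−vt)²/(4Dt) = (11.403)²/(4 × 3.25 × 15.8) = 0.6330; exp(−0.6330) = 0.5310.
C = 0.02235 × 0.5310 = 0.0119 kg/m³.

0.0119 kg/m³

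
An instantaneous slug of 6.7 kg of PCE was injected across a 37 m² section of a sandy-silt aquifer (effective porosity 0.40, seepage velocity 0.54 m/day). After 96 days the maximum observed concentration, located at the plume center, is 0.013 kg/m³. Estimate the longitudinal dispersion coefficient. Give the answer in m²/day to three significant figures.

1.01 m²/day

At the plume center C_max = M/(n_e·A·√(4πDt)), so D = M²/(4πt·(n_e·A·C_max)²).
n_e·A·C_max = 0.40 × 37 × 0.013 = 0.1924 kg/m.
D = 6.7²/(4π × 96 × 0.1924²) = 1.01 m²/day.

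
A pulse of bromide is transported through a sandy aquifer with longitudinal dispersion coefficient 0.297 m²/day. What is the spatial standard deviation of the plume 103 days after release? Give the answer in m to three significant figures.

7.82 m

Dispersive spreading gives a Gaussian with σ² = 2Dt; advection only shifts the center.
σ = √(2 × 0.297 × 103) = 7.82 m.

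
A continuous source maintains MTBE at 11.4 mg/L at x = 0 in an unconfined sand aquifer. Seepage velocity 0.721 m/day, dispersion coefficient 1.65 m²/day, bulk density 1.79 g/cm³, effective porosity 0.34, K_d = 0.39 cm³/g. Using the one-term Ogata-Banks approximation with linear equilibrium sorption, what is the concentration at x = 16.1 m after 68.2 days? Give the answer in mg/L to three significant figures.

5.70 mg/L

Retardation factor R = 1 + ρ_b·K_d/n = 1 + 1.79 × 0.39/0.34 = 3.053.
Sorption retards both mechanisms: v_R = v/R = 0.2362 m/day, D_R = D/R = 0.5405 m²/day.
v_R·t = 0.2362 × 68.2 = 16.10884 m; 2√(D_R t) = 12.14 m; argument = (16.1 − 16.10884)/12.14 = -0.0007282.
C = C₀ × ½·erfc(-0.0007282) = 11.4 × 0.5004 = 5.70 mg/L.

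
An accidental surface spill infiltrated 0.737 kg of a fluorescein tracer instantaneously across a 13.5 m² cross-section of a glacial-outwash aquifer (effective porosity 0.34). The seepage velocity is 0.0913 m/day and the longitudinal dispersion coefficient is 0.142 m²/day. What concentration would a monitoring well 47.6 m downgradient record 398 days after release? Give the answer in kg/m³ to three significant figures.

0.00344 kg/m³

For an instantaneous plane source, C(x,t) = M/(n_e·A·√(4πDt)) · exp(−(x−vt)²/(4Dt)), with n_e·A the pore (flow) area.
Plume center vt = 0.0913 × 398 = 36.3374 m, so the well at 47.6 m is 11.2626 m downgradient of the peak.
√(4πDt) = 26.65 m, giving peak height M/(n_e·A·√(4πDt)) = 0.737/(0.34 × 13.5 × 26.65) = 0.006025 kg/m³.
(x−vt)²/(4Dt) = (11.2626)²/(4 × 0.142 × 398) = 0.5611; exp(−0.5611) = 0.5706.
C = 0.006025 × 0.5706 = 0.00344 kg/m³.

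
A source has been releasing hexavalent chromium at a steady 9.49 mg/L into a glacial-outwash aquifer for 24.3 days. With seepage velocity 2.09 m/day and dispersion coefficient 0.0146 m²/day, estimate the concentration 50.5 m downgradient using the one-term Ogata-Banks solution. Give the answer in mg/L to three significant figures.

For a continuous step input, C/C₀ ≈ ½·erfc((x−vt)/(2√(Dt))).
vt = 2.09 × 24.3 = 50.787 m and 2√(Dt) = 2√(0.0146 × 24.3) = 1.191 m.
Argument (x−vt)/(2√(Dt)) = (50.5 − 50.787)/1.191 = -0.2410; ½·erfc(-0.2410) = 0.6334.
C = 9.49 × 0.6334 = 6.01 mg/L.

6.01 mg/L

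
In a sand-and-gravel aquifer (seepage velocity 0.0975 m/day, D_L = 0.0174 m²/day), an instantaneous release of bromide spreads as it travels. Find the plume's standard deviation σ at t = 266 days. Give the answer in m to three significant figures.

3.04 m

Dispersive spreading gives a Gaussian with σ² = 2Dt; advection only shifts the center.
σ = √(2 × 0.0174 × 266) = 3.04 m.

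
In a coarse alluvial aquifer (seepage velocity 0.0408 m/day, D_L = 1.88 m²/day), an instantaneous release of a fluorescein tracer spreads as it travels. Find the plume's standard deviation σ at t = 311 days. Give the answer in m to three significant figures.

34.2 m

Dispersive spreading gives a Gaussian with σ² = 2Dt; advection only shifts the center.
σ = √(2 × 1.88 × 311) = 34.2 m.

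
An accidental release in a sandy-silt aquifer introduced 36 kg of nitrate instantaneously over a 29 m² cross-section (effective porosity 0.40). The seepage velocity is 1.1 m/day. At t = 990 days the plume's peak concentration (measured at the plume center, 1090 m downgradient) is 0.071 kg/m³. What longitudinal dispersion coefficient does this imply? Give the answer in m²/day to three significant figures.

0.154 m²/day

At the plume center C_max = M/(n_e·A·√(4πDt)), so D = M²/(4πt·(n_e·A·C_max)²).
n_e·A·C_max = 0.40 × 29 × 0.071 = 0.8236 kg/m.
D = 36²/(4π × 990 × 0.8236²) = 0.154 m²/day.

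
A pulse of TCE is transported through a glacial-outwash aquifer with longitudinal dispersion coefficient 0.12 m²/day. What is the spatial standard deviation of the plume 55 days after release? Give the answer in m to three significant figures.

3.63 m

Dispersive spreading gives a Gaussian with σ² = 2Dt; advection only shifts the center.
σ = √(2 × 0.12 × 55) = 3.63 m.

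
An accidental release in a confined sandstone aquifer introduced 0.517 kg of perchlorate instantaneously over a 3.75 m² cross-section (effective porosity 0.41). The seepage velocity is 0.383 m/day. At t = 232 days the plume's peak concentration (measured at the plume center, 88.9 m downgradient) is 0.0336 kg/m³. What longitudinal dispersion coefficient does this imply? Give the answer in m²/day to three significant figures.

At the plume center C_max = M/(n_e·A·√(4πDt)), so D = M²/(4πt·(n_e·A·C_max)²).
n_e·A·C_max = 0.41 × 3.75 × 0.0336 = 0.05166 kg/m.
D = 0.517²/(4π × 232 × 0.05166²) = 0.0344 m²/day.

0.0344 m²/day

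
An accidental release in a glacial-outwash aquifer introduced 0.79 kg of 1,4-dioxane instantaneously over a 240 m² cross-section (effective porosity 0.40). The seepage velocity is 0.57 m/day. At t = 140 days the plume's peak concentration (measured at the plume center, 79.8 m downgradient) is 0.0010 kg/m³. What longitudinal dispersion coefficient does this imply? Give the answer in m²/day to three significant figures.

0.0385 m²/day

At the plume center C_max = M/(n_e·A·√(4πDt)), so D = M²/(4πt·(n_e·A·C_max)²).
n_e·A·C_max = 0.40 × 240 × 0.0010 = 0.09600 kg/m.
D = 0.79²/(4π × 140 × 0.09600²) = 0.0385 m²/day.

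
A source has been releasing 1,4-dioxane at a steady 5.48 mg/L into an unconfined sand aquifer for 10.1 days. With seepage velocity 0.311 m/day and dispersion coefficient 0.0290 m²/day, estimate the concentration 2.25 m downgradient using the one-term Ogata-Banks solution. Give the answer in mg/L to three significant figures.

For a continuous step input, C/C₀ ≈ ½·erfc((x−vt)/(2√(Dt))).
vt = 0.311 × 10.1 = 3.1411 m and 2√(Dt) = 2√(0.0290 × 10.1) = 1.082 m.
Argument (x−vt)/(2√(Dt)) = (2.25 − 3.1411)/1.082 = -0.8236; ½·erfc(-0.8236) = 0.8779.
C = 5.48 × 0.8779 = 4.81 mg/L.

4.81 mg/L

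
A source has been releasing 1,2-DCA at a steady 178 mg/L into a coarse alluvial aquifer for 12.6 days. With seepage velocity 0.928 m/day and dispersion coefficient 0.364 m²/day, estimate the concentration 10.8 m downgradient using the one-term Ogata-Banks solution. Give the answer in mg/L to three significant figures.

For a continuous step input, C/C₀ ≈ ½·erfc((x−vt)/(2√(Dt))).
vt = 0.928 × 12.6 = 11.6928 m and 2√(Dt) = 2√(0.364 × 12.6) = 4.283 m.
Argument (x−vt)/(2√(Dt)) = (10.8 − 11.6928)/4.283 = -0.2085; ½·erfc(-0.2085) = 0.6160.
C = 178 × 0.6160 = 110 mg/L.

110 mg/L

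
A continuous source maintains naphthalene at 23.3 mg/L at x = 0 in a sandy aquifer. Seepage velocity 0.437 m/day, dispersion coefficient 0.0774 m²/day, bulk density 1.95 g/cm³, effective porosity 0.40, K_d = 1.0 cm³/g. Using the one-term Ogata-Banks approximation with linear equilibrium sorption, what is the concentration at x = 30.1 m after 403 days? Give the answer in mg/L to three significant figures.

11.3 mg/L

Retardation factor R = 1 + ρ_b·K_d/n = 1 + 1.95 × 1.0/0.40 = 5.875.
Sorption retards both mechanisms: v_R = v/R = 0.07438 m/day, D_R = D/R = 0.01317 m²/day.
v_R·t = 0.07438 × 403 = 29.97514 m; 2√(D_R t) = 4.608 m; argument = (30.1 − 29.97514)/4.608 = 0.02710.
C = C₀ × ½·erfc(0.02710) = 23.3 × 0.4847 = 11.3 mg/L.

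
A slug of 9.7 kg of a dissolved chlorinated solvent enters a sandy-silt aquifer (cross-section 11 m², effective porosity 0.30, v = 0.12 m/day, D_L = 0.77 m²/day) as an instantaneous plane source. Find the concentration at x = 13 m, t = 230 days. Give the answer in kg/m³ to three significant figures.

For an instantaneous plane source, C(x,t) = M/(n_e·A·√(4πDt)) · exp(−(x−vt)²/(4Dt)), with n_e·A the pore (flow) area.
Plume center vt = 0.12 × 230 = 27.6 m, so the well at 13 m is 14.6 m upgradient of the peak.
√(4πDt) = 47.18 m, giving peak height M/(n_e·A·√(4πDt)) = 9.7/(0.30 × 11 × 47.18) = 0.06230 kg/m³.
(x−vt)²/(4Dt) = (-14.6)²/(4 × 0.77 × 230) = 0.3009; exp(−0.3009) = 0.7402.
C = 0.06230 × 0.7402 = 0.0461 kg/m³.

0.0461 kg/m³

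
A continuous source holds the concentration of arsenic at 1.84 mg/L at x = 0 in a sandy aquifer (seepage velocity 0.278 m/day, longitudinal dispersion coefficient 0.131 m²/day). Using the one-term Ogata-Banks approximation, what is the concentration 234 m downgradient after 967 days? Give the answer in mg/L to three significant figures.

For a continuous step input, C/C₀ ≈ ½·erfc((x−vt)/(2√(Dt))).
vt = 0.278 × 967 = 268.826 m and 2√(Dt) = 2√(0.131 × 967) = 22.51 m.
Argument (x−vt)/(2√(Dt)) = (234 − 268.826)/22.51 = -1.547; ½·erfc(-1.547) = 0.9857.
C = 1.84 × 0.9857 = 1.81 mg/L.

1.81 mg/L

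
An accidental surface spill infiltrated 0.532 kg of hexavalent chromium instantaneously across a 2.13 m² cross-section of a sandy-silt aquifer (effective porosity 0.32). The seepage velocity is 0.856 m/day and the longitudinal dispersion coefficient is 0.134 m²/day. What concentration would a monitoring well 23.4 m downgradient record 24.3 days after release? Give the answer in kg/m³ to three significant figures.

0.0726 kg/m³

For an instantaneous plane source, C(x,t) = M/(n_e·A·√(4πDt)) · exp(−(x−vt)²/(4Dt)), with n_e·A the pore (flow) area.
Plume center vt = 0.856 × 24.3 = 20.8008 m, so the well at 23.4 m is 2.5992 m downgradient of the peak.
√(4πDt) = 6.397 m, giving peak height M/(n_e·A·√(4πDt)) = 0.532/(0.32 × 2.13 × 6.397) = 0.1220 kg/m³.
(x−vt)²/(4Dt) = (2.5992)²/(4 × 0.134 × 24.3) = 0.5187; exp(−0.5187) = 0.5953.
C = 0.1220 × 0.5953 = 0.0726 kg/m³.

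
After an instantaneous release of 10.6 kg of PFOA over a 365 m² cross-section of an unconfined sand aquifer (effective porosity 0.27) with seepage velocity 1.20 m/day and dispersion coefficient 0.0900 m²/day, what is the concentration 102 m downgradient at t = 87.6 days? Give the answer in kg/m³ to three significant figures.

For an instantaneous plane source, C(x,t) = M/(n_e·A·√(4πDt)) · exp(−(x−vt)²/(4Dt)), with n_e·A the pore (flow) area.
Plume center vt = 1.20 × 87.6 = 105.12 m, so the well at 102 m is 3.12 m upgradient of the peak.
√(4πDt) = 9.954 m, giving peak height M/(n_e·A·√(4πDt)) = 10.6/(0.27 × 365 × 9.954) = 0.01081 kg/m³.
(x−vt)²/(4Dt) = (-3.12)²/(4 × 0.0900 × 87.6) = 0.3087; exp(−0.3087) = 0.7344.
C = 0.01081 × 0.7344 = 0.00794 kg/m³.

0.00794 kg/m³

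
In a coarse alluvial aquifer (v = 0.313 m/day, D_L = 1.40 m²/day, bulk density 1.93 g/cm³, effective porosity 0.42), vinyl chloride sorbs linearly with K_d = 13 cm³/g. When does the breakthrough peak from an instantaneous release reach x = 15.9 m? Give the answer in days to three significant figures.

Retardation factor R = 1 + ρ_b·K_d/n = 1 + 1.93 × 13/0.42 = 60.74.
Sorption retards both mechanisms: v_R = v/R = 0.005153 m/day, D_R = D/R = 0.02305 m²/day.
Peak time from v_R²t² + 2D_R t − x² = 0: t = (√(D_R² + v_R²x²) − D_R)/v_R².
√(D_R² + v_R²x²) = √(0.02305² + 0.005153² × 15.9²) = 0.08511; v_R² = 2.655e-05.
t = (0.08511 − 0.02305)/2.655e-05 = 2340 days.

2340 days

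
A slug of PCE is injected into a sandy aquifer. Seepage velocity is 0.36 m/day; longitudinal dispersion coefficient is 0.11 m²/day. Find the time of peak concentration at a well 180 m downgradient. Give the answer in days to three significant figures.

499 days

For the 1D instantaneous-source solution, setting ∂C/∂t = 0 at fixed x gives v²t² + 2Dt − x² = 0, so t = (√(D² + v²x²) − D)/v².
√(D² + v²x²) = √(0.11² + 0.36² × 180²) = 64.80; v² = 0.1296.
t = (64.80 − 0.11)/0.1296 = 499 days (vs. the pure-advection estimate x/v = 500 d).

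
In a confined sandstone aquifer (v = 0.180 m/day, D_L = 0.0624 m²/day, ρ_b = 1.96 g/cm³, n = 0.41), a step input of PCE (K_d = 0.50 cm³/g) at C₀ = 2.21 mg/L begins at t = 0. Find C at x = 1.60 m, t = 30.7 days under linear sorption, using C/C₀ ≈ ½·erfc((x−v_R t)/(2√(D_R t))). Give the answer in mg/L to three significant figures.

Retardation factor R = 1 + ρ_b·K_d/n = 1 + 1.96 × 0.50/0.41 = 3.390.
Sorption retards both mechanisms: v_R = v/R = 0.05310 m/day, D_R = D/R = 0.01841 m²/day.
v_R·t = 0.05310 × 30.7 = 1.63017 m; 2√(D_R t) = 1.504 m; argument = (1.60 − 1.63017)/1.504 = -0.02006.
C = C₀ × ½·erfc(-0.02006) = 2.21 × 0.5113 = 1.13 mg/L.

1.13 mg/L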